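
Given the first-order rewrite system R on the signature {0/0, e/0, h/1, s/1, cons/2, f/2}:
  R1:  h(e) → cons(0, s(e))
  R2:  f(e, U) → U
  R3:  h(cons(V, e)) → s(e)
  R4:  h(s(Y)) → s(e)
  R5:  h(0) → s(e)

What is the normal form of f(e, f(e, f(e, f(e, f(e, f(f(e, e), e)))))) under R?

1. f(e, f(e, f(e, f(e, f(e, f(f(e, e), e))))))  →  f(e, f(e, f(e, f(e, f(f(e, e), e)))))   [R2 at ε]
2. f(e, f(e, f(e, f(e, f(f(e, e), e)))))  →  f(e, f(e, f(e, f(f(e, e), e))))   [R2 at ε]
3. f(e, f(e, f(e, f(f(e, e), e))))  →  f(e, f(e, f(f(e, e), e)))   [R2 at ε]
4. f(e, f(e, f(f(e, e), e)))  →  f(e, f(f(e, e), e))   [R2 at ε]
5. f(e, f(f(e, e), e))  →  f(f(e, e), e)   [R2 at ε]
6. f(f(e, e), e)  →  f(e, e)   [R2 at 1]
7. f(e, e)  →  e   [R2 at ε]

e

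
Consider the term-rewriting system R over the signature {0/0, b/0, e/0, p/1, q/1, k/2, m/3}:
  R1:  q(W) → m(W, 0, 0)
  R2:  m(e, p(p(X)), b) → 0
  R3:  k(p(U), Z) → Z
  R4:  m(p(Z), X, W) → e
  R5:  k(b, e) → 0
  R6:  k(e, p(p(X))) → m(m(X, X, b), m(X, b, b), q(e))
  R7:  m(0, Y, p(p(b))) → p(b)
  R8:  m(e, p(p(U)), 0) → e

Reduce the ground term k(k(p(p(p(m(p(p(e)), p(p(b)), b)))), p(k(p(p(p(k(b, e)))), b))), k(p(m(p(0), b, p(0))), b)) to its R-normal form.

1. k(k(p(p(p(m(p(p(e)), p(p(b)), b)))), p(k(p(p(p(k(b, e)))), b))), k(p(m(p(0), b, p(0))), b))  →  k(p(k(p(p(p(k(b, e)))), b)), k(p(m(p(0), b, p(0))), b))   [R3 at 1]
2. k(p(k(p(p(p(k(b, e)))), b)), k(p(m(p(0), b, p(0))), b))  →  k(p(m(p(0), b, p(0))), b)   [R3 at ε]
3. k(p(m(p(0), b, p(0))), b)  →  b   [R3 at ε]

b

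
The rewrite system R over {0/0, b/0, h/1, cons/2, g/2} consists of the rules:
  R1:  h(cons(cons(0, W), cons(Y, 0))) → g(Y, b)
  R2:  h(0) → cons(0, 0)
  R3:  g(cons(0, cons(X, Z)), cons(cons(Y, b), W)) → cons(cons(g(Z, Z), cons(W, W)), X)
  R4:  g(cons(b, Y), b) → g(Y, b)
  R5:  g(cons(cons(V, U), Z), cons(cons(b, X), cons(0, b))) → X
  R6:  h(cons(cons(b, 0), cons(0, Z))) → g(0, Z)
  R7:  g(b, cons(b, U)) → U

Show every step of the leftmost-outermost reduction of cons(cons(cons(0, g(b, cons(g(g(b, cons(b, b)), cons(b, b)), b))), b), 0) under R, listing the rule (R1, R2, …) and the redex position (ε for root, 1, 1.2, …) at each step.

cons(cons(cons(0, b), b), 0)

1. cons(cons(cons(0, g(b, cons(g(g(b, cons(b, b)), cons(b, b)), b))), b), 0)  →  cons(cons(cons(0, g(b, cons(g(b, cons(b, b)), b))), b), 0)   [R7 at 1.1.2.2.1.1]
2. cons(cons(cons(0, g(b, cons(g(b, cons(b, b)), b))), b), 0)  →  cons(cons(cons(0, g(b, cons(b, b))), b), 0)   [R7 at 1.1.2.2.1]
3. cons(cons(cons(0, g(b, cons(b, b))), b), 0)  →  cons(cons(cons(0, b), b), 0)   [R7 at 1.1.2]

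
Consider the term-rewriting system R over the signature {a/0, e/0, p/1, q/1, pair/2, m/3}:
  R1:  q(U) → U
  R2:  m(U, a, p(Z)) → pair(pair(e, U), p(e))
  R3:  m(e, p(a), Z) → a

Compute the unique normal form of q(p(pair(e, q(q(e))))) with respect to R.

p(pair(e, e))

1. q(p(pair(e, q(q(e)))))  →  p(pair(e, q(q(e))))   [R1 at ε]
2. p(pair(e, q(q(e))))  →  p(pair(e, q(e)))   [R1 at 1.2]
3. p(pair(e, q(e)))  →  p(pair(e, e))   [R1 at 1.2]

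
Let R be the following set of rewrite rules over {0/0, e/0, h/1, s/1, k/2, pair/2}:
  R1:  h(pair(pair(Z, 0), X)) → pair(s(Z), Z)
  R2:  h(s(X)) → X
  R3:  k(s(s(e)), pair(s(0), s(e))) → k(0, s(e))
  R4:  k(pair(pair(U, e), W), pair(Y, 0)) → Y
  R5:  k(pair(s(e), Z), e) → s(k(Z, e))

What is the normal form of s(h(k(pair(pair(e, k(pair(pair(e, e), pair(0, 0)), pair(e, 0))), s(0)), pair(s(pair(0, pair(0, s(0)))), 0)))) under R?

1. s(h(k(pair(pair(e, k(pair(pair(e, e), pair(0, 0)), pair(e, 0))), s(0)), pair(s(pair(0, pair(0, s(0)))), 0))))  →  s(h(k(pair(pair(e, e), s(0)), pair(s(pair(0, pair(0, s(0)))), 0))))   [R4 at 1.1.1.1.2]
2. s(h(k(pair(pair(e, e), s(0)), pair(s(pair(0, pair(0, s(0)))), 0))))  →  s(h(s(pair(0, pair(0, s(0))))))   [R4 at 1.1]
3. s(h(s(pair(0, pair(0, s(0))))))  →  s(pair(0, pair(0, s(0))))   [R2 at 1]

s(pair(0, pair(0, s(0))))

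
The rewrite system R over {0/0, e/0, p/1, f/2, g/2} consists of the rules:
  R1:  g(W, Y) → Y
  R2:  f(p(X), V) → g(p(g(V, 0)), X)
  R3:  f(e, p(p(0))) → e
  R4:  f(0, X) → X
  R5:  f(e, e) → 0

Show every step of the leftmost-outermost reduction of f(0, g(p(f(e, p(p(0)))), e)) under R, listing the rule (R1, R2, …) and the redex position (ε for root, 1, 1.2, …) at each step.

e

1. f(0, g(p(f(e, p(p(0)))), e))  →  g(p(f(e, p(p(0)))), e)   [R4 at ε]
2. g(p(f(e, p(p(0)))), e)  →  e   [R1 at ε]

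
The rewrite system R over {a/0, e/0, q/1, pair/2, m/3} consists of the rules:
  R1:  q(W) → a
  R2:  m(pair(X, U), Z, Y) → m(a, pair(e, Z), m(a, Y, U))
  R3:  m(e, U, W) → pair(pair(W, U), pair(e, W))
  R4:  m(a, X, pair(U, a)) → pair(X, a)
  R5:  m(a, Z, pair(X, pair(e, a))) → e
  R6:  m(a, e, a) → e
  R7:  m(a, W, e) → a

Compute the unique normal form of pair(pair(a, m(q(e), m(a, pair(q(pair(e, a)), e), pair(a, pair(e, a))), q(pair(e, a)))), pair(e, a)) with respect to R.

pair(pair(a, e), pair(e, a))

1. pair(pair(a, m(q(e), m(a, pair(q(pair(e, a)), e), pair(a, pair(e, a))), q(pair(e, a)))), pair(e, a))  →  pair(pair(a, m(a, m(a, pair(q(pair(e, a)), e), pair(a, pair(e, a))), q(pair(e, a)))), pair(e, a))   [R1 at 1.2.1]
2. pair(pair(a, m(a, m(a, pair(q(pair(e, a)), e), pair(a, pair(e, a))), q(pair(e, a)))), pair(e, a))  →  pair(pair(a, m(a, e, q(pair(e, a)))), pair(e, a))   [R5 at 1.2.2]
3. pair(pair(a, m(a, e, q(pair(e, a)))), pair(e, a))  →  pair(pair(a, m(a, e, a)), pair(e, a))   [R1 at 1.2.3]
4. pair(pair(a, m(a, e, a)), pair(e, a))  →  pair(pair(a, e), pair(e, a))   [R6 at 1.2]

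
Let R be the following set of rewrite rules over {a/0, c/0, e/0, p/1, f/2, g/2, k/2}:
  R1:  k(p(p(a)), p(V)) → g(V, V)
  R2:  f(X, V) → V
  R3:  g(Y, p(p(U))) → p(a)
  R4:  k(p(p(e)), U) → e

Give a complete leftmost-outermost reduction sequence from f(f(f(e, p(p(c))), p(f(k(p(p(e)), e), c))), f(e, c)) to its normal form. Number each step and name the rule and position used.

1. f(f(f(e, p(p(c))), p(f(k(p(p(e)), e), c))), f(e, c))  →  f(e, c)   [R2 at ε]
2. f(e, c)  →  c   [R2 at ε]

c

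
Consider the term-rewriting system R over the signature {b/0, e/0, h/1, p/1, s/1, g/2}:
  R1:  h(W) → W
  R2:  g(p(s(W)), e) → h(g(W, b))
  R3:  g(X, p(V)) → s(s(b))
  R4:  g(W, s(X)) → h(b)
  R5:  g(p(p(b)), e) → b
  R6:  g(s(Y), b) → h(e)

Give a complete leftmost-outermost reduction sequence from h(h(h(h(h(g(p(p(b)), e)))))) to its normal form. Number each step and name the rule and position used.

1. h(h(h(h(h(g(p(p(b)), e))))))  →  h(h(h(h(g(p(p(b)), e)))))   [R1 at ε]
2. h(h(h(h(g(p(p(b)), e)))))  →  h(h(h(g(p(p(b)), e))))   [R1 at ε]
3. h(h(h(g(p(p(b)), e))))  →  h(h(g(p(p(b)), e)))   [R1 at ε]
4. h(h(g(p(p(b)), e)))  →  h(g(p(p(b)), e))   [R1 at ε]
5. h(g(p(p(b)), e))  →  g(p(p(b)), e)   [R1 at ε]
6. g(p(p(b)), e)  →  b   [R5 at ε]

b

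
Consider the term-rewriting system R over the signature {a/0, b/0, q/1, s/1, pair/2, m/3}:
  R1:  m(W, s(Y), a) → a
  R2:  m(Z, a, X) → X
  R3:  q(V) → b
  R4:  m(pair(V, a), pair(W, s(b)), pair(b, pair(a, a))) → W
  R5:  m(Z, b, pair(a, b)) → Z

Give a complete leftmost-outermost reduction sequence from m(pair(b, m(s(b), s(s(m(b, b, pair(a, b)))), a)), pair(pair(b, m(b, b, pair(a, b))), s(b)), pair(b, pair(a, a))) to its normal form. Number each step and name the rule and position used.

pair(b, b)

1. m(pair(b, m(s(b), s(s(m(b, b, pair(a, b)))), a)), pair(pair(b, m(b, b, pair(a, b))), s(b)), pair(b, pair(a, a)))  →  m(pair(b, a), pair(pair(b, m(b, b, pair(a, b))), s(b)), pair(b, pair(a, a)))   [R1 at 1.2]
2. m(pair(b, a), pair(pair(b, m(b, b, pair(a, b))), s(b)), pair(b, pair(a, a)))  →  pair(b, m(b, b, pair(a, b)))   [R4 at ε]
3. pair(b, m(b, b, pair(a, b)))  →  pair(b, b)   [R5 at 2]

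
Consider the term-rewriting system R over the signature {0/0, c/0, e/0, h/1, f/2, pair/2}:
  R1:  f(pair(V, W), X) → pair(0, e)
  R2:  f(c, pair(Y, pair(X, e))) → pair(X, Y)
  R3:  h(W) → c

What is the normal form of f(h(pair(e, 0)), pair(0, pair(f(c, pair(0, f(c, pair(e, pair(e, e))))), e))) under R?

1. f(h(pair(e, 0)), pair(0, pair(f(c, pair(0, f(c, pair(e, pair(e, e))))), e)))  →  f(c, pair(0, pair(f(c, pair(0, f(c, pair(e, pair(e, e))))), e)))   [R3 at 1]
2. f(c, pair(0, pair(f(c, pair(0, f(c, pair(e, pair(e, e))))), e)))  →  pair(f(c, pair(0, f(c, pair(e, pair(e, e))))), 0)   [R2 at ε]
3. pair(f(c, pair(0, f(c, pair(e, pair(e, e))))), 0)  →  pair(f(c, pair(0, pair(e, e))), 0)   [R2 at 1.2.2]
4. pair(f(c, pair(0, pair(e, e))), 0)  →  pair(pair(e, 0), 0)   [R2 at 1]

pair(pair(e, 0), 0)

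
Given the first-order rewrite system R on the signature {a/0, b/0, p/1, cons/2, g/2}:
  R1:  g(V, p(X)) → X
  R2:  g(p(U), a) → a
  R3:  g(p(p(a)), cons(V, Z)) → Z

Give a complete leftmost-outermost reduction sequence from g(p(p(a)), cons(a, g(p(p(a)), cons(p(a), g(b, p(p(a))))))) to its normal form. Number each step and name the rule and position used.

1. g(p(p(a)), cons(a, g(p(p(a)), cons(p(a), g(b, p(p(a)))))))  →  g(p(p(a)), cons(p(a), g(b, p(p(a)))))   [R3 at ε]
2. g(p(p(a)), cons(p(a), g(b, p(p(a)))))  →  g(b, p(p(a)))   [R3 at ε]
3. g(b, p(p(a)))  →  p(a)   [R1 at ε]

p(a)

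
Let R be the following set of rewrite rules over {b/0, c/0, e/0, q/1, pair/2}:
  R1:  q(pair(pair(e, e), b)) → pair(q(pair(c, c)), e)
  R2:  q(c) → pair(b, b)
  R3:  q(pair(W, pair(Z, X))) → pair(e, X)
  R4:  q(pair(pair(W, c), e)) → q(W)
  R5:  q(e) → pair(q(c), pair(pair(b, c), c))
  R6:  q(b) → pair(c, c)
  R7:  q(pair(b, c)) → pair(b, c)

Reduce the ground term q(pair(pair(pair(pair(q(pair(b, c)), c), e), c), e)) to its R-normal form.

1. q(pair(pair(pair(pair(q(pair(b, c)), c), e), c), e))  →  q(pair(pair(q(pair(b, c)), c), e))   [R4 at ε]
2. q(pair(pair(q(pair(b, c)), c), e))  →  q(q(pair(b, c)))   [R4 at ε]
3. q(q(pair(b, c)))  →  q(pair(b, c))   [R7 at 1]
4. q(pair(b, c))  →  pair(b, c)   [R7 at ε]

pair(b, c)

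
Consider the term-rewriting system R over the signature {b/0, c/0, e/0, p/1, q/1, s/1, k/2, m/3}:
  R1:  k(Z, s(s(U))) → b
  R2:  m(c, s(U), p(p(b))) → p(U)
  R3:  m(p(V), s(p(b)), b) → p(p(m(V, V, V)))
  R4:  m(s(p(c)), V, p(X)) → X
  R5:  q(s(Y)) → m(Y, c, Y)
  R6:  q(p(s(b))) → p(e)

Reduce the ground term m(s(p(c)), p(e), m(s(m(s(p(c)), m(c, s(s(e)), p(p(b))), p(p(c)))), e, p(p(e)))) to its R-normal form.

1. m(s(p(c)), p(e), m(s(m(s(p(c)), m(c, s(s(e)), p(p(b))), p(p(c)))), e, p(p(e))))  →  m(s(p(c)), p(e), m(s(p(c)), e, p(p(e))))   [R4 at 3.1.1]
2. m(s(p(c)), p(e), m(s(p(c)), e, p(p(e))))  →  m(s(p(c)), p(e), p(e))   [R4 at 3]
3. m(s(p(c)), p(e), p(e))  →  e   [R4 at ε]

e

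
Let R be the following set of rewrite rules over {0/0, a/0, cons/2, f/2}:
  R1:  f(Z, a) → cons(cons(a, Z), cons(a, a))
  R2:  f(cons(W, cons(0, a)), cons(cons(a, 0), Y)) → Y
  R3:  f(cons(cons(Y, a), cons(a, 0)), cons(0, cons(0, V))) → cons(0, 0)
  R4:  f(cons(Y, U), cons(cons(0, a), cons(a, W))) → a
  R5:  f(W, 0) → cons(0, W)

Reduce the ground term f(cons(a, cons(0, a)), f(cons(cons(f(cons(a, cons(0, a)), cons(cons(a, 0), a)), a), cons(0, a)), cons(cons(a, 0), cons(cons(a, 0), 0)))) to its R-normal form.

1. f(cons(a, cons(0, a)), f(cons(cons(f(cons(a, cons(0, a)), cons(cons(a, 0), a)), a), cons(0, a)), cons(cons(a, 0), cons(cons(a, 0), 0))))  →  f(cons(a, cons(0, a)), cons(cons(a, 0), 0))   [R2 at 2]
2. f(cons(a, cons(0, a)), cons(cons(a, 0), 0))  →  0   [R2 at ε]

0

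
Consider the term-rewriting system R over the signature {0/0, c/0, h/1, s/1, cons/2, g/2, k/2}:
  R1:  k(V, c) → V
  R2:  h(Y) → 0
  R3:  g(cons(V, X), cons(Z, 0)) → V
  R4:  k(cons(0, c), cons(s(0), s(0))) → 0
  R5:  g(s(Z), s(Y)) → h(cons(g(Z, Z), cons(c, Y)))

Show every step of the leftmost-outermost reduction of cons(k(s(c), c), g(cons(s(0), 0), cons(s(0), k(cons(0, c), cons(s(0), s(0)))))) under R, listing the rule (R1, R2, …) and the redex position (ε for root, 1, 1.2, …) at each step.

1. cons(k(s(c), c), g(cons(s(0), 0), cons(s(0), k(cons(0, c), cons(s(0), s(0))))))  →  cons(s(c), g(cons(s(0), 0), cons(s(0), k(cons(0, c), cons(s(0), s(0))))))   [R1 at 1]
2. cons(s(c), g(cons(s(0), 0), cons(s(0), k(cons(0, c), cons(s(0), s(0))))))  →  cons(s(c), g(cons(s(0), 0), cons(s(0), 0)))   [R4 at 2.2.2]
3. cons(s(c), g(cons(s(0), 0), cons(s(0), 0)))  →  cons(s(c), s(0))   [R3 at 2]

cons(s(c), s(0))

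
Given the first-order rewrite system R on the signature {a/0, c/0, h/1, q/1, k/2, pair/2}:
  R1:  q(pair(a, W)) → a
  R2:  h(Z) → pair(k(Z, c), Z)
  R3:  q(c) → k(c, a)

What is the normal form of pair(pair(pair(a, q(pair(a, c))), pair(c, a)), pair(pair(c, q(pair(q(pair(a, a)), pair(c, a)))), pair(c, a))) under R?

1. pair(pair(pair(a, q(pair(a, c))), pair(c, a)), pair(pair(c, q(pair(q(pair(a, a)), pair(c, a)))), pair(c, a)))  →  pair(pair(pair(a, a), pair(c, a)), pair(pair(c, q(pair(q(pair(a, a)), pair(c, a)))), pair(c, a)))   [R1 at 1.1.2]
2. pair(pair(pair(a, a), pair(c, a)), pair(pair(c, q(pair(q(pair(a, a)), pair(c, a)))), pair(c, a)))  →  pair(pair(pair(a, a), pair(c, a)), pair(pair(c, q(pair(a, pair(c, a)))), pair(c, a)))   [R1 at 2.1.2.1.1]
3. pair(pair(pair(a, a), pair(c, a)), pair(pair(c, q(pair(a, pair(c, a)))), pair(c, a)))  →  pair(pair(pair(a, a), pair(c, a)), pair(pair(c, a), pair(c, a)))   [R1 at 2.1.2]

pair(pair(pair(a, a), pair(c, a)), pair(pair(c, a), pair(c, a)))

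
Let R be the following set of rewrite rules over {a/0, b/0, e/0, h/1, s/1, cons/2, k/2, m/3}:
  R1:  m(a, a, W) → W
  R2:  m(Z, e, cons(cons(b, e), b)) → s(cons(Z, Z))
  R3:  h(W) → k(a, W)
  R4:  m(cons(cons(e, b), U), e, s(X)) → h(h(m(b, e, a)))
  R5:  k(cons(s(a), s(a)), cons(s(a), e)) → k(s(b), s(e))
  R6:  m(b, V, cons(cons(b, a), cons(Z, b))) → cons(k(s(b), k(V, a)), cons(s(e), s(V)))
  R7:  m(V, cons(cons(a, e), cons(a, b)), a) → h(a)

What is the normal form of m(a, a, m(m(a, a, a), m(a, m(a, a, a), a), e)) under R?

e

1. m(a, a, m(m(a, a, a), m(a, m(a, a, a), a), e))  →  m(m(a, a, a), m(a, m(a, a, a), a), e)   [R1 at ε]
2. m(m(a, a, a), m(a, m(a, a, a), a), e)  →  m(a, m(a, m(a, a, a), a), e)   [R1 at 1]
3. m(a, m(a, m(a, a, a), a), e)  →  m(a, m(a, a, a), e)   [R1 at 2.2]
4. m(a, m(a, a, a), e)  →  m(a, a, e)   [R1 at 2]
5. m(a, a, e)  →  e   [R1 at ε]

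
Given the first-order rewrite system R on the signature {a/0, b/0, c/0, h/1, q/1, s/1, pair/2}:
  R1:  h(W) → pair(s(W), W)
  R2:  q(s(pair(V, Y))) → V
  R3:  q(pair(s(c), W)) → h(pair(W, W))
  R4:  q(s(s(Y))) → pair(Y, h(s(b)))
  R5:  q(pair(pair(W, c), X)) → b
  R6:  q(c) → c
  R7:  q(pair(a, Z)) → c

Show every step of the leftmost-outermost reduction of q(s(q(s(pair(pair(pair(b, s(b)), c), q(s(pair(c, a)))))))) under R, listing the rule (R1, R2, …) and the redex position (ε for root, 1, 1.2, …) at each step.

pair(b, s(b))

1. q(s(q(s(pair(pair(pair(b, s(b)), c), q(s(pair(c, a))))))))  →  q(s(pair(pair(b, s(b)), c)))   [R2 at 1.1]
2. q(s(pair(pair(b, s(b)), c)))  →  pair(b, s(b))   [R2 at ε]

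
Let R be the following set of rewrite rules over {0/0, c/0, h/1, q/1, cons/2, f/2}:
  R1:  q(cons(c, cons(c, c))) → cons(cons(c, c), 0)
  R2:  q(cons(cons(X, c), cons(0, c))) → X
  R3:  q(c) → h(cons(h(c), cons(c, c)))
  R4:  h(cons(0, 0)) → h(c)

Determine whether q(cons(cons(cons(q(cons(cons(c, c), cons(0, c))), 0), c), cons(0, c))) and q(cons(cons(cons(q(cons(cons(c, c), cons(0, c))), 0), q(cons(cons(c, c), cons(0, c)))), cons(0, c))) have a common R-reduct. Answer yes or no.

Reduce t₁ = q(cons(cons(cons(q(cons(cons(c, c), cons(0, c))), 0), c), cons(0, c))):
1. q(cons(cons(cons(q(cons(cons(c, c), cons(0, c))), 0), c), cons(0, c)))  →  cons(q(cons(cons(c, c), cons(0, c))), 0)   [R2 at ε]
2. cons(q(cons(cons(c, c), cons(0, c))), 0)  →  cons(c, 0)   [R2 at 1]

Reduce t₂ = q(cons(cons(cons(q(cons(cons(c, c), cons(0, c))), 0), q(cons(cons(c, c), cons(0, c)))), cons(0, c))):
1. q(cons(cons(cons(q(cons(cons(c, c), cons(0, c))), 0), q(cons(cons(c, c), cons(0, c)))), cons(0, c)))  →  q(cons(cons(cons(c, 0), q(cons(cons(c, c), cons(0, c)))), cons(0, c)))   [R2 at 1.1.1.1]
2. q(cons(cons(cons(c, 0), q(cons(cons(c, c), cons(0, c)))), cons(0, c)))  →  q(cons(cons(cons(c, 0), c), cons(0, c)))   [R2 at 1.1.2]
3. q(cons(cons(cons(c, 0), c), cons(0, c)))  →  cons(c, 0)   [R2 at ε]

yes — NF(t₁) = cons(c, 0), NF(t₂) = cons(c, 0)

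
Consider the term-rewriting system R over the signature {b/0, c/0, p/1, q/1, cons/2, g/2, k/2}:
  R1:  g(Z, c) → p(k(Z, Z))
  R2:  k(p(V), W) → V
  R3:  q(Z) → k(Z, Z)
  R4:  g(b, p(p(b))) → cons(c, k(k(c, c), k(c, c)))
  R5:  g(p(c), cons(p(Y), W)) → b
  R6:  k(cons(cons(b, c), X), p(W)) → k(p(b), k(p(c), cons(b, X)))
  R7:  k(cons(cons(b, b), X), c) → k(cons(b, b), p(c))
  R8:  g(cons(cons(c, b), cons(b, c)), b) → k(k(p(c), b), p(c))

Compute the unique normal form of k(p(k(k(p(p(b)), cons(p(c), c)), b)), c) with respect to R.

1. k(p(k(k(p(p(b)), cons(p(c), c)), b)), c)  →  k(k(p(p(b)), cons(p(c), c)), b)   [R2 at ε]
2. k(k(p(p(b)), cons(p(c), c)), b)  →  k(p(b), b)   [R2 at 1]
3. k(p(b), b)  →  b   [R2 at ε]

b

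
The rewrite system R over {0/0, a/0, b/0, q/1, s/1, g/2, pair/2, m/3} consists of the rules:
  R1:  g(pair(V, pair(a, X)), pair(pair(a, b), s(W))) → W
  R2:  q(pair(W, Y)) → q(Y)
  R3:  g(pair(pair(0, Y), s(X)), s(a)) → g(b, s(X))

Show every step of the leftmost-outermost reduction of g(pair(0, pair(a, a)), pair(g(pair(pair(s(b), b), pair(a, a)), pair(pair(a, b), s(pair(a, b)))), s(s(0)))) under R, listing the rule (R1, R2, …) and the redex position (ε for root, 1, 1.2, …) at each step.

1. g(pair(0, pair(a, a)), pair(g(pair(pair(s(b), b), pair(a, a)), pair(pair(a, b), s(pair(a, b)))), s(s(0))))  →  g(pair(0, pair(a, a)), pair(pair(a, b), s(s(0))))   [R1 at 2.1]
2. g(pair(0, pair(a, a)), pair(pair(a, b), s(s(0))))  →  s(0)   [R1 at ε]

s(0)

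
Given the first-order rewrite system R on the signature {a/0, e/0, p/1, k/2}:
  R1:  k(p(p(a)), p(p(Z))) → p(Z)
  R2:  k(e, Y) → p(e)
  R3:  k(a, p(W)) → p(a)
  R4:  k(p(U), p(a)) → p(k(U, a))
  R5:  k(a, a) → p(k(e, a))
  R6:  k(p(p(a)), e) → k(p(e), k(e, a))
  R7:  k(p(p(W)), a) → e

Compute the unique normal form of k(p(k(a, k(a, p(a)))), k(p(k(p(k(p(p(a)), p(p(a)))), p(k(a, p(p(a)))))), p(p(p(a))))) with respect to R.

p(a)

1. k(p(k(a, k(a, p(a)))), k(p(k(p(k(p(p(a)), p(p(a)))), p(k(a, p(p(a)))))), p(p(p(a)))))  →  k(p(k(a, p(a))), k(p(k(p(k(p(p(a)), p(p(a)))), p(k(a, p(p(a)))))), p(p(p(a)))))   [R3 at 1.1.2]
2. k(p(k(a, p(a))), k(p(k(p(k(p(p(a)), p(p(a)))), p(k(a, p(p(a)))))), p(p(p(a)))))  →  k(p(p(a)), k(p(k(p(k(p(p(a)), p(p(a)))), p(k(a, p(p(a)))))), p(p(p(a)))))   [R3 at 1.1]
3. k(p(p(a)), k(p(k(p(k(p(p(a)), p(p(a)))), p(k(a, p(p(a)))))), p(p(p(a)))))  →  k(p(p(a)), k(p(k(p(p(a)), p(k(a, p(p(a)))))), p(p(p(a)))))   [R1 at 2.1.1.1.1]
4. k(p(p(a)), k(p(k(p(p(a)), p(k(a, p(p(a)))))), p(p(p(a)))))  →  k(p(p(a)), k(p(k(p(p(a)), p(p(a)))), p(p(p(a)))))   [R3 at 2.1.1.2.1]
5. k(p(p(a)), k(p(k(p(p(a)), p(p(a)))), p(p(p(a)))))  →  k(p(p(a)), k(p(p(a)), p(p(p(a)))))   [R1 at 2.1.1]
6. k(p(p(a)), k(p(p(a)), p(p(p(a)))))  →  k(p(p(a)), p(p(a)))   [R1 at 2]
7. k(p(p(a)), p(p(a)))  →  p(a)   [R1 at ε]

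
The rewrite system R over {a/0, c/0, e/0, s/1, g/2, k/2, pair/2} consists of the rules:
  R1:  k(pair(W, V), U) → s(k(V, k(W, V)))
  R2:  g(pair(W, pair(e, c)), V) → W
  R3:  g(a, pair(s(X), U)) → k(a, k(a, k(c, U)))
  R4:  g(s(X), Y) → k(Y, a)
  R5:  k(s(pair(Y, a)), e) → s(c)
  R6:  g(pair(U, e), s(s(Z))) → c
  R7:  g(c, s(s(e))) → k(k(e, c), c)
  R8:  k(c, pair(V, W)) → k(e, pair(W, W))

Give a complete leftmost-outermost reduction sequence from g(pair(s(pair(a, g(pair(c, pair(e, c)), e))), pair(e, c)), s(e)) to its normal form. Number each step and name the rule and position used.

s(pair(a, c))

1. g(pair(s(pair(a, g(pair(c, pair(e, c)), e))), pair(e, c)), s(e))  →  s(pair(a, g(pair(c, pair(e, c)), e)))   [R2 at ε]
2. s(pair(a, g(pair(c, pair(e, c)), e)))  →  s(pair(a, c))   [R2 at 1.2]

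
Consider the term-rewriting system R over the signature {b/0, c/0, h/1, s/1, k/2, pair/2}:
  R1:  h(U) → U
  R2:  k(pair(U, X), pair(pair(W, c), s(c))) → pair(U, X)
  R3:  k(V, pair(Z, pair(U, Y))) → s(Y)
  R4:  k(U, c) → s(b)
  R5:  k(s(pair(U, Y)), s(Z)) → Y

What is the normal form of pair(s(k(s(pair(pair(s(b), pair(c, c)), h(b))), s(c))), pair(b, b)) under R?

pair(s(b), pair(b, b))

1. pair(s(k(s(pair(pair(s(b), pair(c, c)), h(b))), s(c))), pair(b, b))  →  pair(s(h(b)), pair(b, b))   [R5 at 1.1]
2. pair(s(h(b)), pair(b, b))  →  pair(s(b), pair(b, b))   [R1 at 1.1]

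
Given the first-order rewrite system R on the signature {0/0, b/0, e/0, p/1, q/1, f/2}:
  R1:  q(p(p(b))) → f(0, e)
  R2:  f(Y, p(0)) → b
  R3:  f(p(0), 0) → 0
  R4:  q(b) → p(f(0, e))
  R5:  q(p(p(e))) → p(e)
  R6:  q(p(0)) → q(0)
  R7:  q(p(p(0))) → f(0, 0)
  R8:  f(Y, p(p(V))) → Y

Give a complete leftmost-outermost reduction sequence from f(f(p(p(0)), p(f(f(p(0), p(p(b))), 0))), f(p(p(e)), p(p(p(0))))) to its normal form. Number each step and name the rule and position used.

1. f(f(p(p(0)), p(f(f(p(0), p(p(b))), 0))), f(p(p(e)), p(p(p(0)))))  →  f(f(p(p(0)), p(f(p(0), 0))), f(p(p(e)), p(p(p(0)))))   [R8 at 1.2.1.1]
2. f(f(p(p(0)), p(f(p(0), 0))), f(p(p(e)), p(p(p(0)))))  →  f(f(p(p(0)), p(0)), f(p(p(e)), p(p(p(0)))))   [R3 at 1.2.1]
3. f(f(p(p(0)), p(0)), f(p(p(e)), p(p(p(0)))))  →  f(b, f(p(p(e)), p(p(p(0)))))   [R2 at 1]
4. f(b, f(p(p(e)), p(p(p(0)))))  →  f(b, p(p(e)))   [R8 at 2]
5. f(b, p(p(e)))  →  b   [R8 at ε]

b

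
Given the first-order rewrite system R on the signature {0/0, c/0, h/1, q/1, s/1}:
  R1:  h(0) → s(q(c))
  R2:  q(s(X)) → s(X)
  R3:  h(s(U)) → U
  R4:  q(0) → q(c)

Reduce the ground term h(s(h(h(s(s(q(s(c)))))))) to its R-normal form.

1. h(s(h(h(s(s(q(s(c))))))))  →  h(h(s(s(q(s(c))))))   [R3 at ε]
2. h(h(s(s(q(s(c))))))  →  h(s(q(s(c))))   [R3 at 1]
3. h(s(q(s(c))))  →  q(s(c))   [R3 at ε]
4. q(s(c))  →  s(c)   [R2 at ε]

s(c)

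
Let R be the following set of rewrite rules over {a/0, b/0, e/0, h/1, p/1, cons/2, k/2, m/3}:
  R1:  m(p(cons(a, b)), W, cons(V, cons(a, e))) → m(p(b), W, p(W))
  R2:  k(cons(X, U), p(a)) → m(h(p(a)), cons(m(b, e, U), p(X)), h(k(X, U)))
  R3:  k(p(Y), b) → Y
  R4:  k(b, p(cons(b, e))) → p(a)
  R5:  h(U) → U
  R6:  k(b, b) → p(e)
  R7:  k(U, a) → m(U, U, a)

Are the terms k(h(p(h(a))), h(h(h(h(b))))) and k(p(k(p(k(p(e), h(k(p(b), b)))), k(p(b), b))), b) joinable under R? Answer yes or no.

no — NF(t₁) = a, NF(t₂) = e

Reduce t₁ = k(h(p(h(a))), h(h(h(h(b))))):
1. k(h(p(h(a))), h(h(h(h(b)))))  →  k(p(h(a)), h(h(h(h(b)))))   [R5 at 1]
2. k(p(h(a)), h(h(h(h(b)))))  →  k(p(a), h(h(h(h(b)))))   [R5 at 1.1]
3. k(p(a), h(h(h(h(b)))))  →  k(p(a), h(h(h(b))))   [R5 at 2]
4. k(p(a), h(h(h(b))))  →  k(p(a), h(h(b)))   [R5 at 2]
5. k(p(a), h(h(b)))  →  k(p(a), h(b))   [R5 at 2]
6. k(p(a), h(b))  →  k(p(a), b)   [R5 at 2]
7. k(p(a), b)  →  a   [R3 at ε]

Reduce t₂ = k(p(k(p(k(p(e), h(k(p(b), b)))), k(p(b), b))), b):
1. k(p(k(p(k(p(e), h(k(p(b), b)))), k(p(b), b))), b)  →  k(p(k(p(e), h(k(p(b), b)))), k(p(b), b))   [R3 at ε]
2. k(p(k(p(e), h(k(p(b), b)))), k(p(b), b))  →  k(p(k(p(e), k(p(b), b))), k(p(b), b))   [R5 at 1.1.2]
3. k(p(k(p(e), k(p(b), b))), k(p(b), b))  →  k(p(k(p(e), b)), k(p(b), b))   [R3 at 1.1.2]
4. k(p(k(p(e), b)), k(p(b), b))  →  k(p(e), k(p(b), b))   [R3 at 1.1]
5. k(p(e), k(p(b), b))  →  k(p(e), b)   [R3 at 2]
6. k(p(e), b)  →  e   [R3 at ε]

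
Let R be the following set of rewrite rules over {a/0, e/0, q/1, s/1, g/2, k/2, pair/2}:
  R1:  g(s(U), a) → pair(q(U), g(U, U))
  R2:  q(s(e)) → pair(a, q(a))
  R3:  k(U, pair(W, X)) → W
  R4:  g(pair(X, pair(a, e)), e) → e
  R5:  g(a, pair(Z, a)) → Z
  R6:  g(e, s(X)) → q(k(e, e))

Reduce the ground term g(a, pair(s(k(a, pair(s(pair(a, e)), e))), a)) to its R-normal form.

s(s(pair(a, e)))

1. g(a, pair(s(k(a, pair(s(pair(a, e)), e))), a))  →  s(k(a, pair(s(pair(a, e)), e)))   [R5 at ε]
2. s(k(a, pair(s(pair(a, e)), e)))  →  s(s(pair(a, e)))   [R3 at 1]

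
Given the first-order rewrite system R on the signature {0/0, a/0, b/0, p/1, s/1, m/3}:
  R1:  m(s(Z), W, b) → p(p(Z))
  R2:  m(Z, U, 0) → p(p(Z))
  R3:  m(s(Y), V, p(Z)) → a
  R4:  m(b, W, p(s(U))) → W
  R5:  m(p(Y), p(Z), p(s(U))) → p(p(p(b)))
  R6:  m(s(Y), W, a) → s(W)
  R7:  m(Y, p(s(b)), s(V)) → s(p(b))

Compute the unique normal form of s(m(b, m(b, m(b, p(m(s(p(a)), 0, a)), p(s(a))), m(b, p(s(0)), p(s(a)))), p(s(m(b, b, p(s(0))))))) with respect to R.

s(p(s(0)))

1. s(m(b, m(b, m(b, p(m(s(p(a)), 0, a)), p(s(a))), m(b, p(s(0)), p(s(a)))), p(s(m(b, b, p(s(0)))))))  →  s(m(b, m(b, p(m(s(p(a)), 0, a)), p(s(a))), m(b, p(s(0)), p(s(a)))))   [R4 at 1]
2. s(m(b, m(b, p(m(s(p(a)), 0, a)), p(s(a))), m(b, p(s(0)), p(s(a)))))  →  s(m(b, p(m(s(p(a)), 0, a)), m(b, p(s(0)), p(s(a)))))   [R4 at 1.2]
3. s(m(b, p(m(s(p(a)), 0, a)), m(b, p(s(0)), p(s(a)))))  →  s(m(b, p(s(0)), m(b, p(s(0)), p(s(a)))))   [R6 at 1.2.1]
4. s(m(b, p(s(0)), m(b, p(s(0)), p(s(a)))))  →  s(m(b, p(s(0)), p(s(0))))   [R4 at 1.3]
5. s(m(b, p(s(0)), p(s(0))))  →  s(p(s(0)))   [R4 at 1]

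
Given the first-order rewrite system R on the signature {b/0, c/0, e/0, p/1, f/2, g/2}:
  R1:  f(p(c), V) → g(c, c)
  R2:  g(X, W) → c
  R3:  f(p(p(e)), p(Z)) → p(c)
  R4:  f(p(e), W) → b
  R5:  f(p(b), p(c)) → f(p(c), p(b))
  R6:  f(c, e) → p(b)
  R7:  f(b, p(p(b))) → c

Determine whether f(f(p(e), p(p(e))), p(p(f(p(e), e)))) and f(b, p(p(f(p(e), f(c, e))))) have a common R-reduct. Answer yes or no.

yes — NF(t₁) = c, NF(t₂) = c

Reduce t₁ = f(f(p(e), p(p(e))), p(p(f(p(e), e)))):
1. f(f(p(e), p(p(e))), p(p(f(p(e), e))))  →  f(b, p(p(f(p(e), e))))   [R4 at 1]
2. f(b, p(p(f(p(e), e))))  →  f(b, p(p(b)))   [R4 at 2.1.1]
3. f(b, p(p(b)))  →  c   [R7 at ε]

Reduce t₂ = f(b, p(p(f(p(e), f(c, e))))):
1. f(b, p(p(f(p(e), f(c, e)))))  →  f(b, p(p(b)))   [R4 at 2.1.1]
2. f(b, p(p(b)))  →  c   [R7 at ε]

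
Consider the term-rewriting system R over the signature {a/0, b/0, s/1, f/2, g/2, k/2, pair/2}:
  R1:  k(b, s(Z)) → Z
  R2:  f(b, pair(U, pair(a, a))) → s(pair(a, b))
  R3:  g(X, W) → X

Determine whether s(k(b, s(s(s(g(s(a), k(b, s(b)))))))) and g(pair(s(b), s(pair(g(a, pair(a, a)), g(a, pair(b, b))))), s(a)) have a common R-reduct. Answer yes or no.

Reduce t₁ = s(k(b, s(s(s(g(s(a), k(b, s(b)))))))):
1. s(k(b, s(s(s(g(s(a), k(b, s(b))))))))  →  s(s(s(g(s(a), k(b, s(b))))))   [R1 at 1]
2. s(s(s(g(s(a), k(b, s(b))))))  →  s(s(s(s(a))))   [R3 at 1.1.1]

Reduce t₂ = g(pair(s(b), s(pair(g(a, pair(a, a)), g(a, pair(b, b))))), s(a)):
1. g(pair(s(b), s(pair(g(a, pair(a, a)), g(a, pair(b, b))))), s(a))  →  pair(s(b), s(pair(g(a, pair(a, a)), g(a, pair(b, b)))))   [R3 at ε]
2. pair(s(b), s(pair(g(a, pair(a, a)), g(a, pair(b, b)))))  →  pair(s(b), s(pair(a, g(a, pair(b, b)))))   [R3 at 2.1.1]
3. pair(s(b), s(pair(a, g(a, pair(b, b)))))  →  pair(s(b), s(pair(a, a)))   [R3 at 2.1.2]

no — NF(t₁) = s(s(s(s(a)))), NF(t₂) = pair(s(b), s(pair(a, a)))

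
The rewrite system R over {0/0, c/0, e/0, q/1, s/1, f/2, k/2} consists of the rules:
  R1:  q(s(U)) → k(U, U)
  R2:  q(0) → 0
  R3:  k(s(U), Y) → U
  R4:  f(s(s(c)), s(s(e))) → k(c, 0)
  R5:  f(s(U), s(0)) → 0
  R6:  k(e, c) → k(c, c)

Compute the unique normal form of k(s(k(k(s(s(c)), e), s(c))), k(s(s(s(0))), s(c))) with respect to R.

c

1. k(s(k(k(s(s(c)), e), s(c))), k(s(s(s(0))), s(c)))  →  k(k(s(s(c)), e), s(c))   [R3 at ε]
2. k(k(s(s(c)), e), s(c))  →  k(s(c), s(c))   [R3 at 1]
3. k(s(c), s(c))  →  c   [R3 at ε]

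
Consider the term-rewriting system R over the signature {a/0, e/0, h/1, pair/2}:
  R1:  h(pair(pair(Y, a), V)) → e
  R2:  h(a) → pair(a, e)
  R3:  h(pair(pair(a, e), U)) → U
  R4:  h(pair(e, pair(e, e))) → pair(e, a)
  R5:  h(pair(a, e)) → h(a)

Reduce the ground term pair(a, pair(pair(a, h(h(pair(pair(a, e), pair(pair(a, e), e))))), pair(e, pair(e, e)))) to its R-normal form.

pair(a, pair(pair(a, e), pair(e, pair(e, e))))

1. pair(a, pair(pair(a, h(h(pair(pair(a, e), pair(pair(a, e), e))))), pair(e, pair(e, e))))  →  pair(a, pair(pair(a, h(pair(pair(a, e), e))), pair(e, pair(e, e))))   [R3 at 2.1.2.1]
2. pair(a, pair(pair(a, h(pair(pair(a, e), e))), pair(e, pair(e, e))))  →  pair(a, pair(pair(a, e), pair(e, pair(e, e))))   [R3 at 2.1.2]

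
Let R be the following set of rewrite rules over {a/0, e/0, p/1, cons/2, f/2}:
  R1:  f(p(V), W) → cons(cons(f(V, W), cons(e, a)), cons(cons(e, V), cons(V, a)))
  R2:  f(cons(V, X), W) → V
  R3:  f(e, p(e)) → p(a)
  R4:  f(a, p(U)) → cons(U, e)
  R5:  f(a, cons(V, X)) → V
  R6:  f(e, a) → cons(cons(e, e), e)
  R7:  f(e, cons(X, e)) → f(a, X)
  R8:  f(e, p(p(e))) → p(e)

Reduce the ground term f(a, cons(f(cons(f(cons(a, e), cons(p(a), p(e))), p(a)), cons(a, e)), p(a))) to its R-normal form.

a

1. f(a, cons(f(cons(f(cons(a, e), cons(p(a), p(e))), p(a)), cons(a, e)), p(a)))  →  f(cons(f(cons(a, e), cons(p(a), p(e))), p(a)), cons(a, e))   [R5 at ε]
2. f(cons(f(cons(a, e), cons(p(a), p(e))), p(a)), cons(a, e))  →  f(cons(a, e), cons(p(a), p(e)))   [R2 at ε]
3. f(cons(a, e), cons(p(a), p(e)))  →  a   [R2 at ε]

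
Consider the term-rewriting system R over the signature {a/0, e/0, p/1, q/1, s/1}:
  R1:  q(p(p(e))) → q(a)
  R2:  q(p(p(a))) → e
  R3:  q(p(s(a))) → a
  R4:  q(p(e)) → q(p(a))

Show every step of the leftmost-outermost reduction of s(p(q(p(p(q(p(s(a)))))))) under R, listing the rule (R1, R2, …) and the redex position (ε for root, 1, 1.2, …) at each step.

s(p(e))

1. s(p(q(p(p(q(p(s(a))))))))  →  s(p(q(p(p(a)))))   [R3 at 1.1.1.1.1]
2. s(p(q(p(p(a)))))  →  s(p(e))   [R2 at 1.1]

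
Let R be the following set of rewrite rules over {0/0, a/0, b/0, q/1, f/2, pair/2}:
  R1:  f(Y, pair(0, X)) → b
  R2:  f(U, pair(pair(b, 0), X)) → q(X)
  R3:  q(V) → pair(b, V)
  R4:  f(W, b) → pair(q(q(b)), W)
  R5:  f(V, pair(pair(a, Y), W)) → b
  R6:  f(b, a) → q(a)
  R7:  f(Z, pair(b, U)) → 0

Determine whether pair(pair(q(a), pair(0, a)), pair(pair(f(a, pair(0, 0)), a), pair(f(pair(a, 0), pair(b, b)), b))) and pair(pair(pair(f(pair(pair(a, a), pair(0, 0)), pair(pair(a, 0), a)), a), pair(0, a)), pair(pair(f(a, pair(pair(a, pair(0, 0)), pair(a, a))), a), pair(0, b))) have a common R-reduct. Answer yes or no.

Reduce t₁ = pair(pair(q(a), pair(0, a)), pair(pair(f(a, pair(0, 0)), a), pair(f(pair(a, 0), pair(b, b)), b))):
1. pair(pair(q(a), pair(0, a)), pair(pair(f(a, pair(0, 0)), a), pair(f(pair(a, 0), pair(b, b)), b)))  →  pair(pair(pair(b, a), pair(0, a)), pair(pair(f(a, pair(0, 0)), a), pair(f(pair(a, 0), pair(b, b)), b)))   [R3 at 1.1]
2. pair(pair(pair(b, a), pair(0, a)), pair(pair(f(a, pair(0, 0)), a), pair(f(pair(a, 0), pair(b, b)), b)))  →  pair(pair(pair(b, a), pair(0, a)), pair(pair(b, a), pair(f(pair(a, 0), pair(b, b)), b)))   [R1 at 2.1.1]
3. pair(pair(pair(b, a), pair(0, a)), pair(pair(b, a), pair(f(pair(a, 0), pair(b, b)), b)))  →  pair(pair(pair(b, a), pair(0, a)), pair(pair(b, a), pair(0, b)))   [R7 at 2.2.1]

Reduce t₂ = pair(pair(pair(f(pair(pair(a, a), pair(0, 0)), pair(pair(a, 0), a)), a), pair(0, a)), pair(pair(f(a, pair(pair(a, pair(0, 0)), pair(a, a))), a), pair(0, b))):
1. pair(pair(pair(f(pair(pair(a, a), pair(0, 0)), pair(pair(a, 0), a)), a), pair(0, a)), pair(pair(f(a, pair(pair(a, pair(0, 0)), pair(a, a))), a), pair(0, b)))  →  pair(pair(pair(b, a), pair(0, a)), pair(pair(f(a, pair(pair(a, pair(0, 0)), pair(a, a))), a), pair(0, b)))   [R5 at 1.1.1]
2. pair(pair(pair(b, a), pair(0, a)), pair(pair(f(a, pair(pair(a, pair(0, 0)), pair(a, a))), a), pair(0, b)))  →  pair(pair(pair(b, a), pair(0, a)), pair(pair(b, a), pair(0, b)))   [R5 at 2.1.1]

yes — NF(t₁) = pair(pair(pair(b, a), pair(0, a)), pair(pair(b, a), pair(0, b))), NF(t₂) = pair(pair(pair(b, a), pair(0, a)), pair(pair(b, a), pair(0, b)))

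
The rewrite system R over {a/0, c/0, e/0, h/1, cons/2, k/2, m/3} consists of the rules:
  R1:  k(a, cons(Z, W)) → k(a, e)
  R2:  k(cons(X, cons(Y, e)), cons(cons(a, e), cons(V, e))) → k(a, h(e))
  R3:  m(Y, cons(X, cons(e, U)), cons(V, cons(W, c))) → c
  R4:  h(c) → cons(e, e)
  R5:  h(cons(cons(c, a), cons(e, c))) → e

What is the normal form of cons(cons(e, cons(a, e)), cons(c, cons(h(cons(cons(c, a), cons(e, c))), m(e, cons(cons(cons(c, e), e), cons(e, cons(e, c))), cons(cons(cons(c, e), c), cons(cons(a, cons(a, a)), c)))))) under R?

cons(cons(e, cons(a, e)), cons(c, cons(e, c)))

1. cons(cons(e, cons(a, e)), cons(c, cons(h(cons(cons(c, a), cons(e, c))), m(e, cons(cons(cons(c, e), e), cons(e, cons(e, c))), cons(cons(cons(c, e), c), cons(cons(a, cons(a, a)), c))))))  →  cons(cons(e, cons(a, e)), cons(c, cons(e, m(e, cons(cons(cons(c, e), e), cons(e, cons(e, c))), cons(cons(cons(c, e), c), cons(cons(a, cons(a, a)), c))))))   [R5 at 2.2.1]
2. cons(cons(e, cons(a, e)), cons(c, cons(e, m(e, cons(cons(cons(c, e), e), cons(e, cons(e, c))), cons(cons(cons(c, e), c), cons(cons(a, cons(a, a)), c))))))  →  cons(cons(e, cons(a, e)), cons(c, cons(e, c)))   [R3 at 2.2.2]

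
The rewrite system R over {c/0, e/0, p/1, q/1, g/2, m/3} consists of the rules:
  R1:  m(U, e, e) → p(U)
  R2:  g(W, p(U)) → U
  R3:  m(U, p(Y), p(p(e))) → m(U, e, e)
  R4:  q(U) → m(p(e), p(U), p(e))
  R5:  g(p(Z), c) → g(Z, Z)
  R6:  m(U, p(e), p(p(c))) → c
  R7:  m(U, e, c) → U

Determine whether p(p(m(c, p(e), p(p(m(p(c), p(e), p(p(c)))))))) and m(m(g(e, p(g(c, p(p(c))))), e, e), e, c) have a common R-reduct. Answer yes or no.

Reduce t₁ = p(p(m(c, p(e), p(p(m(p(c), p(e), p(p(c)))))))):
1. p(p(m(c, p(e), p(p(m(p(c), p(e), p(p(c))))))))  →  p(p(m(c, p(e), p(p(c)))))   [R6 at 1.1.3.1.1]
2. p(p(m(c, p(e), p(p(c)))))  →  p(p(c))   [R6 at 1.1]

Reduce t₂ = m(m(g(e, p(g(c, p(p(c))))), e, e), e, c):
1. m(m(g(e, p(g(c, p(p(c))))), e, e), e, c)  →  m(g(e, p(g(c, p(p(c))))), e, e)   [R7 at ε]
2. m(g(e, p(g(c, p(p(c))))), e, e)  →  p(g(e, p(g(c, p(p(c))))))   [R1 at ε]
3. p(g(e, p(g(c, p(p(c))))))  →  p(g(c, p(p(c))))   [R2 at 1]
4. p(g(c, p(p(c))))  →  p(p(c))   [R2 at 1]

yes — NF(t₁) = p(p(c)), NF(t₂) = p(p(c))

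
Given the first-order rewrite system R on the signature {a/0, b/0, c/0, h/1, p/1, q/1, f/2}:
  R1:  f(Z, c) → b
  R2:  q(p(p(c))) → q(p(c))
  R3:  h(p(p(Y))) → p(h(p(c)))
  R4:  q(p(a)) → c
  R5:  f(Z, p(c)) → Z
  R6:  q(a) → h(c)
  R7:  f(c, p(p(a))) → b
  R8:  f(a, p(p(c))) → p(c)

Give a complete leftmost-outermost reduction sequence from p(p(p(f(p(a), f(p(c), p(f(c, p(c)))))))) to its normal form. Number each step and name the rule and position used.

p(p(p(p(a))))

1. p(p(p(f(p(a), f(p(c), p(f(c, p(c))))))))  →  p(p(p(f(p(a), f(p(c), p(c))))))   [R5 at 1.1.1.2.2.1]
2. p(p(p(f(p(a), f(p(c), p(c))))))  →  p(p(p(f(p(a), p(c)))))   [R5 at 1.1.1.2]
3. p(p(p(f(p(a), p(c)))))  →  p(p(p(p(a))))   [R5 at 1.1.1]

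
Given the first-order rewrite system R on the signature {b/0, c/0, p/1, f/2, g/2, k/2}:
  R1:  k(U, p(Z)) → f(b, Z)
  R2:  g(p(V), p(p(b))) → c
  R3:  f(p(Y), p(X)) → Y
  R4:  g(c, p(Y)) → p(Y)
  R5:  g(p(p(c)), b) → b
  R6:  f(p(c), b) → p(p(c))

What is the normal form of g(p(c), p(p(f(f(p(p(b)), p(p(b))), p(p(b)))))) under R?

1. g(p(c), p(p(f(f(p(p(b)), p(p(b))), p(p(b))))))  →  g(p(c), p(p(f(p(b), p(p(b))))))   [R3 at 2.1.1.1]
2. g(p(c), p(p(f(p(b), p(p(b))))))  →  g(p(c), p(p(b)))   [R3 at 2.1.1]
3. g(p(c), p(p(b)))  →  c   [R2 at ε]

c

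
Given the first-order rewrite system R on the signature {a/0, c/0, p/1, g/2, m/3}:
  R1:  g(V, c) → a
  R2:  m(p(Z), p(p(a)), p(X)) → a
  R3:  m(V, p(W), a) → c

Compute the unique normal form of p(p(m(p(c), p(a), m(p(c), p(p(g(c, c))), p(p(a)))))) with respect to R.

1. p(p(m(p(c), p(a), m(p(c), p(p(g(c, c))), p(p(a))))))  →  p(p(m(p(c), p(a), m(p(c), p(p(a)), p(p(a))))))   [R1 at 1.1.3.2.1.1]
2. p(p(m(p(c), p(a), m(p(c), p(p(a)), p(p(a))))))  →  p(p(m(p(c), p(a), a)))   [R2 at 1.1.3]
3. p(p(m(p(c), p(a), a)))  →  p(p(c))   [R3 at 1.1]

p(p(c))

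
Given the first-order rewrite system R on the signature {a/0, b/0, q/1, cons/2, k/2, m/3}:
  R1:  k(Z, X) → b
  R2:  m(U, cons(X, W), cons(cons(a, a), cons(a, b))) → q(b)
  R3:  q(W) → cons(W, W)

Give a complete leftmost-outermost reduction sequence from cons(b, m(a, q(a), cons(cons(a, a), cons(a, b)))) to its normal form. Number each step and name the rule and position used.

cons(b, cons(b, b))

1. cons(b, m(a, q(a), cons(cons(a, a), cons(a, b))))  →  cons(b, m(a, cons(a, a), cons(cons(a, a), cons(a, b))))   [R3 at 2.2]
2. cons(b, m(a, cons(a, a), cons(cons(a, a), cons(a, b))))  →  cons(b, q(b))   [R2 at 2]
3. cons(b, q(b))  →  cons(b, cons(b, b))   [R3 at 2]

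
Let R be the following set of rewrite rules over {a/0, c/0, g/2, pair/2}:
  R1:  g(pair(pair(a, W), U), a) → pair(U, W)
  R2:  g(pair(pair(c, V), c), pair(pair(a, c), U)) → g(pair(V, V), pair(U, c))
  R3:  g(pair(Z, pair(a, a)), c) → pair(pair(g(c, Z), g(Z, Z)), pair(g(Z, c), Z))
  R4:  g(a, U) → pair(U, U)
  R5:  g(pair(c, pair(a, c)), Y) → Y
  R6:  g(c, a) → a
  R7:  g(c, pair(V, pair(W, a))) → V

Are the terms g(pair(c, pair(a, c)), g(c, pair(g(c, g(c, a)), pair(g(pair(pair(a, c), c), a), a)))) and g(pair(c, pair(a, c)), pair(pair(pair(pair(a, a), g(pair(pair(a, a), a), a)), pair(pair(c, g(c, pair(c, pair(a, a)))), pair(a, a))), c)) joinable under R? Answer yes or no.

no — NF(t₁) = a, NF(t₂) = pair(pair(pair(pair(a, a), pair(a, a)), pair(pair(c, c), pair(a, a))), c)

Reduce t₁ = g(pair(c, pair(a, c)), g(c, pair(g(c, g(c, a)), pair(g(pair(pair(a, c), c), a), a)))):
1. g(pair(c, pair(a, c)), g(c, pair(g(c, g(c, a)), pair(g(pair(pair(a, c), c), a), a))))  →  g(c, pair(g(c, g(c, a)), pair(g(pair(pair(a, c), c), a), a)))   [R5 at ε]
2. g(c, pair(g(c, g(c, a)), pair(g(pair(pair(a, c), c), a), a)))  →  g(c, g(c, a))   [R7 at ε]
3. g(c, g(c, a))  →  g(c, a)   [R6 at 2]
4. g(c, a)  →  a   [R6 at ε]

Reduce t₂ = g(pair(c, pair(a, c)), pair(pair(pair(pair(a, a), g(pair(pair(a, a), a), a)), pair(pair(c, g(c, pair(c, pair(a, a)))), pair(a, a))), c)):
1. g(pair(c, pair(a, c)), pair(pair(pair(pair(a, a), g(pair(pair(a, a), a), a)), pair(pair(c, g(c, pair(c, pair(a, a)))), pair(a, a))), c))  →  pair(pair(pair(pair(a, a), g(pair(pair(a, a), a), a)), pair(pair(c, g(c, pair(c, pair(a, a)))), pair(a, a))), c)   [R5 at ε]
2. pair(pair(pair(pair(a, a), g(pair(pair(a, a), a), a)), pair(pair(c, g(c, pair(c, pair(a, a)))), pair(a, a))), c)  →  pair(pair(pair(pair(a, a), pair(a, a)), pair(pair(c, g(c, pair(c, pair(a, a)))), pair(a, a))), c)   [R1 at 1.1.2]
3. pair(pair(pair(pair(a, a), pair(a, a)), pair(pair(c, g(c, pair(c, pair(a, a)))), pair(a, a))), c)  →  pair(pair(pair(pair(a, a), pair(a, a)), pair(pair(c, c), pair(a, a))), c)   [R7 at 1.2.1.2]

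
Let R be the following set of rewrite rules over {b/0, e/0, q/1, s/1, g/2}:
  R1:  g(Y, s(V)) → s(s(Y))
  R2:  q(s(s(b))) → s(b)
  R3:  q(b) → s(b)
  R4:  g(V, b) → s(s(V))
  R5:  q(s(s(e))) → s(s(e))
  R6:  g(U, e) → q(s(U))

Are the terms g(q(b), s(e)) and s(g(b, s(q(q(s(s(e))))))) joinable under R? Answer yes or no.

Reduce t₁ = g(q(b), s(e)):
1. g(q(b), s(e))  →  s(s(q(b)))   [R1 at ε]
2. s(s(q(b)))  →  s(s(s(b)))   [R3 at 1.1]

Reduce t₂ = s(g(b, s(q(q(s(s(e))))))):
1. s(g(b, s(q(q(s(s(e)))))))  →  s(s(s(b)))   [R1 at 1]

yes — NF(t₁) = s(s(s(b))), NF(t₂) = s(s(s(b)))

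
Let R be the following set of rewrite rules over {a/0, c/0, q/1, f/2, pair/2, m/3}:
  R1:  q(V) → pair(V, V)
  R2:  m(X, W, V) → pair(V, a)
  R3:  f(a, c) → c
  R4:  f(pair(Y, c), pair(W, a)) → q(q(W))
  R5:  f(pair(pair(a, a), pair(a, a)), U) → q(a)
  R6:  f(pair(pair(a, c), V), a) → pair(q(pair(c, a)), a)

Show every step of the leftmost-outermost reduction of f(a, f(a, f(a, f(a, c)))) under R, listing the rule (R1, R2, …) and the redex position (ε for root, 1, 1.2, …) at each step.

1. f(a, f(a, f(a, f(a, c))))  →  f(a, f(a, f(a, c)))   [R3 at 2.2.2]
2. f(a, f(a, f(a, c)))  →  f(a, f(a, c))   [R3 at 2.2]
3. f(a, f(a, c))  →  f(a, c)   [R3 at 2]
4. f(a, c)  →  c   [R3 at ε]

c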